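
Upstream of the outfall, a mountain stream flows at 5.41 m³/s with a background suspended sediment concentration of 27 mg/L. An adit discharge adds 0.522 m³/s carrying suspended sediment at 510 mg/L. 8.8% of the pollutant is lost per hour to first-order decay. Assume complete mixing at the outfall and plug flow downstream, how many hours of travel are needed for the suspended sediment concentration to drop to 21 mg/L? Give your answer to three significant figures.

Flow-weighted average: C = (5.410·27.00 + 0.5220·510.0) / 5.932 = 412.3/5.932 = 69.50 mg/L.
8.8%/h lost → k = −ln(1 − 0.088) = 0.09212 h⁻¹.
69.50·exp(−k·t) = 21 → t = ln(69.50/21)/k = 46770 s = 12.99 h.

13.0 h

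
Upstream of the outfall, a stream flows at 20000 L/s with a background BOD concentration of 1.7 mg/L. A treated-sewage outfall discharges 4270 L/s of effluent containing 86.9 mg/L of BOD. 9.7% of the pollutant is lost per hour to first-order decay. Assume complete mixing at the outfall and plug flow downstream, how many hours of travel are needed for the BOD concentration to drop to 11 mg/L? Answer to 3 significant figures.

4.09 h

After mixing, C = (20000·1.700 + 4270·86.90) / 24270 = 405100/24270 = 16.69 mg/L.
9.7%/h lost → k = −ln(1 − 0.097) = 0.1020 h⁻¹.
16.69·exp(−k·t) = 11 → t = ln(16.69/11)/k = 14710 s = 4.086 h.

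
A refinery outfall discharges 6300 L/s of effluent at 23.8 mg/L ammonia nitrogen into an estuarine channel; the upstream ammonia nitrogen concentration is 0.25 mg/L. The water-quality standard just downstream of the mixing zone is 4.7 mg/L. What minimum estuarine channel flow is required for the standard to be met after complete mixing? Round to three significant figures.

Set C_mix = 4.7: (Q·0.2500 + 6300·23.80) / (Q + 6300) = 4.7
→ Q = 6300·(23.80 − 4.7)/(4.7 − 0.2500) = 27040 L/s.

27000 L/s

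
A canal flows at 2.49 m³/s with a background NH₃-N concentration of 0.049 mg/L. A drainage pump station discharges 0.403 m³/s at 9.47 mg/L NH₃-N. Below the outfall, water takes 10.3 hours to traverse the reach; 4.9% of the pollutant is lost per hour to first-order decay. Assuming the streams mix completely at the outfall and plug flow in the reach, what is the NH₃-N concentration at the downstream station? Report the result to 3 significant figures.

Mass balance: C = (2.490·0.04900 + 0.4030·9.470) / 2.893 = 3.938/2.893 = 1.361 mg/L.
4.9%/h lost → k = −ln(1 − 0.049) = 0.05024 h⁻¹.
After decay, C = 1.361 × e^(−kt) = 1.361 × 0.5960 = 0.8114 mg/L.

0.811 mg/L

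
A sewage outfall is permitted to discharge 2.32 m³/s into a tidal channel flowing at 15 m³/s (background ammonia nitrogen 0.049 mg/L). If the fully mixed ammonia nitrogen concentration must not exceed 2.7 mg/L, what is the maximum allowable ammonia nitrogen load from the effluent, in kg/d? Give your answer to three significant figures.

Mass balance at the limit: 15.00·0.04900 + 2.320·Cₑ = 17.32·2.7 → Cₑ = 19.84 mg/L.
Load = 2.320 m³/s × 19.84 g/m³ × 86 400 s/d = 3977 kg/d.

3980 kg/d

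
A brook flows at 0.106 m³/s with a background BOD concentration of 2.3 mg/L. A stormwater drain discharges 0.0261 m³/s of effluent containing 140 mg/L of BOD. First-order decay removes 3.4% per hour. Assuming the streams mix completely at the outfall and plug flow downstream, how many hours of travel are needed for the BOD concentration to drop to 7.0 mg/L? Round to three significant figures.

Flow-weighted average: C = (0.1060·2.300 + 0.02610·140.0) / 0.1321 = 3.898/0.1321 = 29.51 mg/L.
3.4%/h lost → k = −ln(1 − 0.034) = 0.03459 h⁻¹.
29.51·exp(−k·t) = 7.0 → t = ln(29.51/7.0)/k = 149700 s = 41.59 h.

41.6 h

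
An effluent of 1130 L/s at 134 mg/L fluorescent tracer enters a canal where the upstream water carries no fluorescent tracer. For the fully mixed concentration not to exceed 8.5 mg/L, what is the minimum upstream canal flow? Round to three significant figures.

Set C_mix = 8.5: (Q·0 + 1130·134.0) / (Q + 1130) = 8.5
→ Q = 1130·(134.0 − 8.5)/(8.5 − 0) = 16680 L/s.

16700 L/s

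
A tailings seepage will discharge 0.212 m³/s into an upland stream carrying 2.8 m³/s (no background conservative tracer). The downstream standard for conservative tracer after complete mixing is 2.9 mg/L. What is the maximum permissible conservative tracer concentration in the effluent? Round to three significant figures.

At the limit, (Qr·Cr + Qe·Cₑ)/(Qr + Qe) = 2.9:
Cₑ = (3.012·2.9 − 2.800·0) / 0.2120 = 41.20 mg/L.

41.2 mg/L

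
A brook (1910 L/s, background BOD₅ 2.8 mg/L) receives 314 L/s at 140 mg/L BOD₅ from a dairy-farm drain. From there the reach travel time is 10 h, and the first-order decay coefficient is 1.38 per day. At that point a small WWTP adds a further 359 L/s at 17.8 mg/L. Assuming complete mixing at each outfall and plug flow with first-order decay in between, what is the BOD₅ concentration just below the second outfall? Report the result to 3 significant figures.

Conservation of mass: C = (1910·2.800 + 314.0·140.0) / 2224 = 49310/2224 = 22.17 mg/L; combined flow 2224 L/s.
After decay, C = 22.17 × e^(−kt) = 22.17 × 0.5627 = 12.48 mg/L.
At the second outfall, C = (2224·12.48 + 359.0·17.80) / (2224 + 359.0) = 13.22 mg/L.

13.2 mg/L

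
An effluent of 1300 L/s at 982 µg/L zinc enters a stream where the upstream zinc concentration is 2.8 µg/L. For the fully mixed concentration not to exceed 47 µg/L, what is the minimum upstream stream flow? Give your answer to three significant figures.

Set C_mix = 47: (Q·2.800 + 1300·982.0) / (Q + 1300) = 47
→ Q = 1300·(982.0 − 47)/(47 − 2.800) = 27500 L/s.

27500 L/s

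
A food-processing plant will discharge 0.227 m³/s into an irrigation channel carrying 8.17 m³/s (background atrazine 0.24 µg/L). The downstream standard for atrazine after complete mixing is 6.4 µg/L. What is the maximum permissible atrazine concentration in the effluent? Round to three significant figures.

At the limit, (Qr·Cr + Qe·Cₑ)/(Qr + Qe) = 6.4:
Cₑ = (8.397·6.4 − 8.170·0.2400) / 0.2270 = 228.1 µg/L.

228 µg/L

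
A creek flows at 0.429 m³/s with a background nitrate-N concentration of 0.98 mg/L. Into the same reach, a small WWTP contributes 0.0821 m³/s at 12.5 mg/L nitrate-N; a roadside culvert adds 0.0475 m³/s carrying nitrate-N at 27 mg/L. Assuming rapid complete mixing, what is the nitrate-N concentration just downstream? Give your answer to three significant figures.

4.89 mg/L

Flow-weighted average: C = (0.4290·0.9800 + 0.08210·12.50 + 0.04750·27.00) / 0.5586 = 2.729/0.5586 = 4.886 mg/L.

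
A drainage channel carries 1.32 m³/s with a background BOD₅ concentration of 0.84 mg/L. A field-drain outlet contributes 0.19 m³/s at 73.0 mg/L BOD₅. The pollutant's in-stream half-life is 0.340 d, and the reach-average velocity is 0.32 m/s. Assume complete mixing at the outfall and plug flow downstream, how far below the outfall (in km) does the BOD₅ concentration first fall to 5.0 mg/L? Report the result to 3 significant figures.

9.29 km

Mass balance: C = (1.320·0.8400 + 0.1900·73.00) / 1.510 = 14.98/1.510 = 9.920 mg/L.
Half-life 0.340 d → k = ln 2 / 0.340 = 2.039 d⁻¹.
Set 9.920·exp(−k·t) = 5.0 → t = ln(9.920/5.0)/k = 29030 s = 8.065 h.
Distance = v·t = 0.32·29030 = 9291 m = 9.291 km.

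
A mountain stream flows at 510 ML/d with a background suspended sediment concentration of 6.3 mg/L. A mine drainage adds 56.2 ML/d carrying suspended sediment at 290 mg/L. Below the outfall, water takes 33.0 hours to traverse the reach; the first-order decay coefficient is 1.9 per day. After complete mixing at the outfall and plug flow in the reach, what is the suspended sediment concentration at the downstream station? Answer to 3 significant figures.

Mass balance: C = (510.0·6.300 + 56.20·290.0) / 566.2 = 19510/566.2 = 34.46 mg/L.
After decay, C = 34.46 × e^(−kt) = 34.46 × 0.07335 = 2.528 mg/L.

2.53 mg/L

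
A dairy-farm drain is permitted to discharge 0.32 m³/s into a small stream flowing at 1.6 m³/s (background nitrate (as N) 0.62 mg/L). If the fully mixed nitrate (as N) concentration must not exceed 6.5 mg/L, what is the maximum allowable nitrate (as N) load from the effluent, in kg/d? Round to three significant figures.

993 kg/d

Mass balance at the limit: 1.600·0.6200 + 0.3200·Cₑ = 1.920·6.5 → Cₑ = 35.90 mg/L.
Load = 0.3200 m³/s × 35.90 g/m³ × 86 400 s/d = 992.6 kg/d.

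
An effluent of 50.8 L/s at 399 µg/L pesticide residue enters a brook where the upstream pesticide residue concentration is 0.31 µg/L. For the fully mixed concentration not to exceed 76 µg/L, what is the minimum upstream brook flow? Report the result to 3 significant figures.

Set C_mix = 76: (Q·0.3100 + 50.80·399.0) / (Q + 50.80) = 76
→ Q = 50.80·(399.0 − 76)/(76 − 0.3100) = 216.8 L/s.

217 L/s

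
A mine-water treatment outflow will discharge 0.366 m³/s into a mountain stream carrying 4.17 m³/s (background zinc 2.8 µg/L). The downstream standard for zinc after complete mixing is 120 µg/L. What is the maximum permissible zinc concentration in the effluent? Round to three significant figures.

At the limit, (Qr·Cr + Qe·Cₑ)/(Qr + Qe) = 120:
Cₑ = (4.536·120 − 4.170·2.800) / 0.3660 = 1455 µg/L.

1460 µg/L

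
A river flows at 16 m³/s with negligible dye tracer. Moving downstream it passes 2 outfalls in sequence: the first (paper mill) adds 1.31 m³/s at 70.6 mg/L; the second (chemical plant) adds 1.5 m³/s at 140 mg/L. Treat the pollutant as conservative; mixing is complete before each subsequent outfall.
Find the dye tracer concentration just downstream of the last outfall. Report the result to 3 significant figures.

16.1 mg/L

After outfall 1: Q = 16.00 + 1.310 = 17.31 m³/s; C = (16.00·0 + 1.310·70.60)/17.31 = 5.343 mg/L.
After outfall 2: Q = 17.31 + 1.500 = 18.81 m³/s; C = (17.31·5.343 + 1.500·140.0)/18.81 = 16.08 mg/L.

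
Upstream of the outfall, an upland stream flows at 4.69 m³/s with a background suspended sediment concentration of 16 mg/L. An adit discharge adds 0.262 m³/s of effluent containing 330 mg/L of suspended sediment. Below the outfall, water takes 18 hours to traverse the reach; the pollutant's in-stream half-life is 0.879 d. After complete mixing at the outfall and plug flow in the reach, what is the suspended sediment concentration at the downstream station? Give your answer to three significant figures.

After mixing, C = (4.690·16.00 + 0.2620·330.0) / 4.952 = 161.5/4.952 = 32.61 mg/L.
Half-life 0.879 d → k = ln 2 / 0.879 = 0.7886 d⁻¹.
After decay, C = 32.61 × e^(−kt) = 32.61 × 0.5535 = 18.05 mg/L.

18.1 mg/L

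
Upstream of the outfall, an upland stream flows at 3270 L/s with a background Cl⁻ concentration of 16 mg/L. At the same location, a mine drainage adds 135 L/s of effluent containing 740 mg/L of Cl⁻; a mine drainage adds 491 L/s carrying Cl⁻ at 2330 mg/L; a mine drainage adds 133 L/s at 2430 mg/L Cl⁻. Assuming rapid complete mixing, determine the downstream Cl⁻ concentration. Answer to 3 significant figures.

402 mg/L

Mass balance: C = (3270·16.00 + 135.0·740.0 + 491.0·2330 + 133.0·2430) / 4029 = 1619000/4029 = 401.9 mg/L.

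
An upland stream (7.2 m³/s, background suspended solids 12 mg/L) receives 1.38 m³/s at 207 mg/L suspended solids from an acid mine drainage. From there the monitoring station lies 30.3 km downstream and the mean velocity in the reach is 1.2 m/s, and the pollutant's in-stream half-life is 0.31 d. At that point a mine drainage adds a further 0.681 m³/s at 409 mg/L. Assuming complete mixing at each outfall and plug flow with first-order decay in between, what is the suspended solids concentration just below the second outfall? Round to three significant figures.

51.0 mg/L

Conservation of mass: C = (7.200·12.00 + 1.380·207.0) / 8.580 = 372.1/8.580 = 43.36 mg/L; combined flow 8.580 m³/s.
Travel time t = 30.3·1000 / 1.2 = 25250 s = 7.014 h.
Half-life 0.31 d → k = ln 2 / 0.31 = 2.236 d⁻¹.
Decay over the reach: 43.36·exp(−kt) = 43.36·0.5202 = 22.56 mg/L.
At the second outfall, C = (8.580·22.56 + 0.6810·409.0) / (8.580 + 0.6810) = 50.98 mg/L.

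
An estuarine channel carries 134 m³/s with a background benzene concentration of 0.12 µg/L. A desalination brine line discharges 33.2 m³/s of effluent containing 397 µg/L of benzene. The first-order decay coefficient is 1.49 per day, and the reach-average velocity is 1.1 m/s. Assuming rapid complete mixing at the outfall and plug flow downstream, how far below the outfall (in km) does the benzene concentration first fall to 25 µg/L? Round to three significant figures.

Mixed concentration C = ΣQC/ΣQ = (134.0·0.1200 + 33.20·397.0) / 167.2 = 13200/167.2 = 78.93 µg/L.
Set 78.93·exp(−k·t) = 25 → t = ln(78.93/25)/k = 66660 s = 18.52 h.
Distance = v·t = 1.1·66660 = 73330 m = 73.33 km.

73.3 km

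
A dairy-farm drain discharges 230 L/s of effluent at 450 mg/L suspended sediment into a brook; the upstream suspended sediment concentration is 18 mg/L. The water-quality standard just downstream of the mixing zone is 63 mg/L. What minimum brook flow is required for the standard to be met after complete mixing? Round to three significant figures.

1980 L/s

Set C_mix = 63: (Q·18.00 + 230.0·450.0) / (Q + 230.0) = 63
→ Q = 230.0·(450.0 − 63)/(63 − 18.00) = 1978 L/s.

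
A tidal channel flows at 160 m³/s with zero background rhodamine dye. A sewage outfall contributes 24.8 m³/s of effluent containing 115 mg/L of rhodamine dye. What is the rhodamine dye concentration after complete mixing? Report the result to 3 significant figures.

15.4 mg/L

After mixing, C = (160.0·0 + 24.80·115.0) / 184.8 = 2852/184.8 = 15.43 mg/L.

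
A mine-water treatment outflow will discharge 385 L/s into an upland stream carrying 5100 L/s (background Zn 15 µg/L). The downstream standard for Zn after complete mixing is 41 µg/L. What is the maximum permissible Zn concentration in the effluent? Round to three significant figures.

385 µg/L

At the limit, (Qr·Cr + Qe·Cₑ)/(Qr + Qe) = 41:
Cₑ = (5485·41 − 5100·15.00) / 385.0 = 385.4 µg/L.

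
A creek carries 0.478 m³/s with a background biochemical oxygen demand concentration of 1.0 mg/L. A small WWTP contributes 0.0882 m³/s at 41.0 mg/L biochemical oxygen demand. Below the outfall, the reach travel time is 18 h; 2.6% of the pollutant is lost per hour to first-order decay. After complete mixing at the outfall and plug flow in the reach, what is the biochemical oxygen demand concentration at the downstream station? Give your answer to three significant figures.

4.50 mg/L

Mass balance: C = (0.4780·1.000 + 0.08820·41.00) / 0.5662 = 4.094/0.5662 = 7.231 mg/L.
2.6%/h lost → k = −ln(1 − 0.026) = 0.02634 h⁻¹.
Decay over the reach: 7.231·exp(−kt) = 7.231·0.6224 = 4.500 mg/L.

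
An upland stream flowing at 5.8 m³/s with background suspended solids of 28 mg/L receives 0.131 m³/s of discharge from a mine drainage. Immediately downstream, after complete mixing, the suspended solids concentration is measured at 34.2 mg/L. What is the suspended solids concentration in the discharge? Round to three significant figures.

309 mg/L

Mass balance: 5.800·28.00 + 0.1310·Cₑ = 5.931·34.20
→ Cₑ = (5.931·34.20 − 5.800·28.00) / 0.1310 = 308.7 mg/L.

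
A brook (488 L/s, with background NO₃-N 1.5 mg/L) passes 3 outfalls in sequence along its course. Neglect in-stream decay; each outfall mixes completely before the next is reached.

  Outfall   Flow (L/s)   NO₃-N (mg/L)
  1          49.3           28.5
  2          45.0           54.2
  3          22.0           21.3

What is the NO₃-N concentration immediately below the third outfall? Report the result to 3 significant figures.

8.35 mg/L

Outfall 1: combined Q = 537.3 L/s; C = (488.0·1.500 + 49.30·28.50)/537.3 = 3.977 mg/L.
Outfall 2: combined Q = 582.3 L/s; C = (537.3·3.977 + 45.00·54.20)/582.3 = 7.859 mg/L.
Outfall 3: combined Q = 604.3 L/s; C = (582.3·7.859 + 22.00·21.30)/604.3 = 8.348 mg/L.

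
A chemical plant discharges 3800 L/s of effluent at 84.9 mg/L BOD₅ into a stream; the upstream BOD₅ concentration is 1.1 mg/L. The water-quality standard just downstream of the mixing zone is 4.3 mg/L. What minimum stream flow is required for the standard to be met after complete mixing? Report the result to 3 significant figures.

Set C_mix = 4.3: (Q·1.100 + 3800·84.90) / (Q + 3800) = 4.3
→ Q = 3800·(84.90 − 4.3)/(4.3 − 1.100) = 95710 L/s.

95700 L/s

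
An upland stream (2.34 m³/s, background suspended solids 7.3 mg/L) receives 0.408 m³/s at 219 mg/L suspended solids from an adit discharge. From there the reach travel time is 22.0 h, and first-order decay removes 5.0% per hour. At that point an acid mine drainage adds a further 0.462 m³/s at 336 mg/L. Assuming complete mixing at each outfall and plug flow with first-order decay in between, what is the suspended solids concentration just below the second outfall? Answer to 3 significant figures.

59.1 mg/L

After mixing, C = (2.340·7.300 + 0.4080·219.0) / 2.748 = 106.4/2.748 = 38.73 mg/L; combined flow 2.748 m³/s.
5.0%/h lost → k = −ln(1 − 0.05) = 0.05129 h⁻¹.
Applying C = C₀e^(−kt): 38.73 × 0.3235 = 12.53 mg/L.
Second outfall: C = (2.748·12.53 + 0.4620·336.0)/3.210 = 59.09 mg/L.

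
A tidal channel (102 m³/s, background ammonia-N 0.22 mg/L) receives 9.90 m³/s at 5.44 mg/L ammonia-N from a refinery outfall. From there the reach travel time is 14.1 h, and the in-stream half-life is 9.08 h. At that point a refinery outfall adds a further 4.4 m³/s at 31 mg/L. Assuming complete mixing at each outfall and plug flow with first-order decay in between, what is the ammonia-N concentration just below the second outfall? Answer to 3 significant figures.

After mixing, C = (102.0·0.2200 + 9.900·5.440) / 111.9 = 76.30/111.9 = 0.6818 mg/L; combined flow 111.9 m³/s.
Half-life 9.08 h → k = ln 2 / 9.08 = 0.07634 h⁻¹ = 1.832 d⁻¹.
First-order decay: C = 0.6818·exp(−k·t) = 0.6818·0.3408 = 0.2324 mg/L.
Second outfall: C = (111.9·0.2324 + 4.400·31.00)/116.3 = 1.396 mg/L.

1.40 mg/L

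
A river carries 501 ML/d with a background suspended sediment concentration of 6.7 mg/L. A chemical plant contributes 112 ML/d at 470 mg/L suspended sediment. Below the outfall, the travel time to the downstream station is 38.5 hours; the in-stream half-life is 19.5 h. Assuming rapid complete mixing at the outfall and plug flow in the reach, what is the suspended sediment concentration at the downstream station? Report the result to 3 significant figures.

Flow-weighted average: C = (501.0·6.700 + 112.0·470.0) / 613.0 = 56000/613.0 = 91.35 mg/L.
Half-life 19.5 h → k = ln 2 / 19.5 = 0.03555 h⁻¹ = 0.8531 d⁻¹.
Decay over the reach: 91.35·exp(−kt) = 91.35·0.2545 = 23.25 mg/L.

23.2 mg/L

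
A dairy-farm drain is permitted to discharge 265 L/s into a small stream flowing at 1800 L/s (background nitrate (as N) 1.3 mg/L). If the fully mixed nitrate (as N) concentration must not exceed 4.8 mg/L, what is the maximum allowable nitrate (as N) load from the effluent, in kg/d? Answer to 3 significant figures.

Mass balance at the limit: 1800·1.300 + 265.0·Cₑ = 2065·4.8 → Cₑ = 28.57 mg/L.
265.0 L/s = 0.2650 m³/s. Load = 0.2650 m³/s × 28.57 g/m³ × 86 400 s/d = 654.2 kg/d.

654 kg/d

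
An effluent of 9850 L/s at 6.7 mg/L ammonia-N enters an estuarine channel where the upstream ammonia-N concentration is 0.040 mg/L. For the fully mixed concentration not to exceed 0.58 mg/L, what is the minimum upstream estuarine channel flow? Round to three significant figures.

112000 L/s

Set C_mix = 0.58: (Q·0.04000 + 9850·6.700) / (Q + 9850) = 0.58
→ Q = 9850·(6.700 − 0.58)/(0.58 − 0.04000) = 111600 L/s.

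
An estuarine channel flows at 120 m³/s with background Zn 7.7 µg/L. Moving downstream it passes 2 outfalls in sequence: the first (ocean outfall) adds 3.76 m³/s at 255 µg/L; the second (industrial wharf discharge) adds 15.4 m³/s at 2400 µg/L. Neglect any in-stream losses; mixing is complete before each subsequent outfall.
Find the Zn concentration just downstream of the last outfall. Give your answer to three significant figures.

279 µg/L

Outfall 1: combined Q = 123.8 m³/s; C = (120.0·7.700 + 3.760·255.0)/123.8 = 15.21 µg/L.
Outfall 2: combined Q = 139.2 m³/s; C = (123.8·15.21 + 15.40·2400)/139.2 = 279.1 µg/L.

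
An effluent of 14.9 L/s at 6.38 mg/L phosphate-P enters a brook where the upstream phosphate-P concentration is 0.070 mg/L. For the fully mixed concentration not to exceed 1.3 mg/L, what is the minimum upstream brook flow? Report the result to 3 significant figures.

61.5 L/s

Set C_mix = 1.3: (Q·0.07000 + 14.90·6.380) / (Q + 14.90) = 1.3
→ Q = 14.90·(6.380 − 1.3)/(1.3 − 0.07000) = 61.54 L/s.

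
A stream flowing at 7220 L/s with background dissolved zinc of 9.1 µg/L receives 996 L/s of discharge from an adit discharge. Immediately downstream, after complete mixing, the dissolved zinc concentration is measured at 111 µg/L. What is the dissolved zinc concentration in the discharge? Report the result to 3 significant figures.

Mass balance: 7220·9.100 + 996.0·Cₑ = 8216·111.0
→ Cₑ = (8216·111.0 − 7220·9.100) / 996.0 = 849.7 µg/L.

850 µg/L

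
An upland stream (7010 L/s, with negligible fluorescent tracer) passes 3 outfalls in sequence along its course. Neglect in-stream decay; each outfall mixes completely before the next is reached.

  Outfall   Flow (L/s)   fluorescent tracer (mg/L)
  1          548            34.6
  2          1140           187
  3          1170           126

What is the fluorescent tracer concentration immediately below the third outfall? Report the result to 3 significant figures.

38.5 mg/L

Below outfall 1: Q → 7558 L/s, C = (7010·0 + 548.0·34.60)/7558 = 2.509 mg/L.
Below outfall 2: Q → 8698 L/s, C = (7558·2.509 + 1140·187.0)/8698 = 26.69 mg/L.
Below outfall 3: Q → 9868 L/s, C = (8698·26.69 + 1170·126.0)/9868 = 38.46 mg/L.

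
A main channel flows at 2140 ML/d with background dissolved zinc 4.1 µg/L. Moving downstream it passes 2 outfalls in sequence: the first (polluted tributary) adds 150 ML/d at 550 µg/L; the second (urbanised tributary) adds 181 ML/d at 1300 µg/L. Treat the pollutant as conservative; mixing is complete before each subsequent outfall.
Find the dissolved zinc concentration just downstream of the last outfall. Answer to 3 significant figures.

Below outfall 1: Q → 2290 ML/d, C = (2140·4.100 + 150.0·550.0)/2290 = 39.86 µg/L.
Below outfall 2: Q → 2471 ML/d, C = (2290·39.86 + 181.0·1300)/2471 = 132.2 µg/L.

132 µg/L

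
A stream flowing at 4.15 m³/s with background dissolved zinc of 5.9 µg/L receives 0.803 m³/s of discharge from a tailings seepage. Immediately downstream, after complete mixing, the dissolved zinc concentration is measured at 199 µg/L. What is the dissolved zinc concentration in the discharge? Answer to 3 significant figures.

Mass balance: 4.150·5.900 + 0.8030·Cₑ = 4.953·199.0
→ Cₑ = (4.953·199.0 − 4.150·5.900) / 0.8030 = 1197 µg/L.

1200 µg/L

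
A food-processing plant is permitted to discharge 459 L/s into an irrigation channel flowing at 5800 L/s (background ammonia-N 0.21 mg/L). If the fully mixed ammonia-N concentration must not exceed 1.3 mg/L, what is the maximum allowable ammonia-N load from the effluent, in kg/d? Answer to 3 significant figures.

598 kg/d

Mass balance at the limit: 5800·0.2100 + 459.0·Cₑ = 6259·1.3 → Cₑ = 15.07 mg/L.
459.0 L/s = 0.4590 m³/s. Load = 0.4590 m³/s × 15.07 g/m³ × 86 400 s/d = 597.8 kg/d.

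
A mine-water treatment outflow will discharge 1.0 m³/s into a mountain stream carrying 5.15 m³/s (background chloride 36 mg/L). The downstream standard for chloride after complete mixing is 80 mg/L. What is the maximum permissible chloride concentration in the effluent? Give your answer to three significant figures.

At the limit, (Qr·Cr + Qe·Cₑ)/(Qr + Qe) = 80:
Cₑ = (6.150·80 − 5.150·36.00) / 1.000 = 306.6 mg/L.

307 mg/L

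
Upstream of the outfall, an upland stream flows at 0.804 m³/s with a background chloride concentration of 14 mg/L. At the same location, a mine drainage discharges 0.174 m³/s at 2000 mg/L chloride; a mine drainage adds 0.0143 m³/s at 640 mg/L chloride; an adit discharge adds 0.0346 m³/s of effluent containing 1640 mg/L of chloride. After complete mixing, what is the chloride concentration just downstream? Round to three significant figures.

414 mg/L

After mixing, C = (0.8040·14.00 + 0.1740·2000 + 0.01430·640.0 + 0.03460·1640) / 1.027 = 425.2/1.027 = 414.0 mg/L.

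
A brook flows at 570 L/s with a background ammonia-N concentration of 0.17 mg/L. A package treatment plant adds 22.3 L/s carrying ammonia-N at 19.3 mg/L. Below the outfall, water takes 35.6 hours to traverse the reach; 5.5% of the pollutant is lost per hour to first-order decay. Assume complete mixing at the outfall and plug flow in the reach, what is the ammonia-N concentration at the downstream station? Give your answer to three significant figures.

0.119 mg/L

Mass balance: C = (570.0·0.1700 + 22.30·19.30) / 592.3 = 527.3/592.3 = 0.8902 mg/L.
5.5%/h lost → k = −ln(1 − 0.055) = 0.05657 h⁻¹.
Applying C = C₀e^(−kt): 0.8902 × 0.1335 = 0.1188 mg/L.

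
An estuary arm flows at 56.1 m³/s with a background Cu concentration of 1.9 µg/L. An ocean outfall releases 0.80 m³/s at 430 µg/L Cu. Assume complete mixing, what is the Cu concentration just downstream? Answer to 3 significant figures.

Flow-weighted average: C = (56.10·1.900 + 0.8000·430.0) / 56.90 = 450.6/56.90 = 7.919 µg/L.

7.92 µg/L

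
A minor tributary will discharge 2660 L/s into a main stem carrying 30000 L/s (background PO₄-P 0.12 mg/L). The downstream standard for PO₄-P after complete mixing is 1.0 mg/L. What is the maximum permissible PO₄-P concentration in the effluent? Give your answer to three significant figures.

At the limit, (Qr·Cr + Qe·Cₑ)/(Qr + Qe) = 1.0:
Cₑ = (32660·1.0 − 30000·0.1200) / 2660 = 10.92 mg/L.

10.9 mg/L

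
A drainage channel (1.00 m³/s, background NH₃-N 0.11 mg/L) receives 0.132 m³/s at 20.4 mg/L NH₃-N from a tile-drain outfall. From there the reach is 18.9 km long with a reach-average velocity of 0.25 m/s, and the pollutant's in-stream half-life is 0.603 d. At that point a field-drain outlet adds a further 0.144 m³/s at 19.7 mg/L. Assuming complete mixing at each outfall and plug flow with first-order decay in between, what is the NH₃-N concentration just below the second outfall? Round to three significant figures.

Conservation of mass: C = (1.000·0.1100 + 0.1320·20.40) / 1.132 = 2.803/1.132 = 2.476 mg/L; combined flow 1.132 m³/s.
Travel time t = 18.9·1000 / 0.25 = 75600 s = 21.00 h.
Half-life 0.603 d → k = ln 2 / 0.603 = 1.149 d⁻¹.
After decay, C = 2.476 × e^(−kt) = 2.476 × 0.3657 = 0.9056 mg/L.
At the second outfall, C = (1.132·0.9056 + 0.1440·19.70) / (1.132 + 0.1440) = 3.027 mg/L.

3.03 mg/L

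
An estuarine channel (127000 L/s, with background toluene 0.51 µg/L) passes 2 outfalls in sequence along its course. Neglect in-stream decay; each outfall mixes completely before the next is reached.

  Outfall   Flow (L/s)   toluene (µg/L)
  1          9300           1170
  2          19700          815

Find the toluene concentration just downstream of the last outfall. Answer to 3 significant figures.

After outfall 1: Q = 127000 + 9300 = 136300 L/s; C = (127000·0.5100 + 9300·1170)/136300 = 80.31 µg/L.
After outfall 2: Q = 136300 + 19700 = 156000 L/s; C = (136300·80.31 + 19700·815.0)/156000 = 173.1 µg/L.

173 µg/L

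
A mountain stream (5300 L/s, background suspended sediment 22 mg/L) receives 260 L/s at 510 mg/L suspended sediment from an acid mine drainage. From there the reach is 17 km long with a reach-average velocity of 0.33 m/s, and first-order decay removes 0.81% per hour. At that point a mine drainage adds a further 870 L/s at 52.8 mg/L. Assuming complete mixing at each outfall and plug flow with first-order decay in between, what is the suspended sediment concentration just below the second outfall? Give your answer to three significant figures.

Flow-weighted average: C = (5300·22.00 + 260.0·510.0) / 5560 = 249200/5560 = 44.82 mg/L; combined flow 5560 L/s.
Travel time t = 17·1000 / 0.33 = 51520 s = 14.31 h.
0.81%/h lost → k = −ln(1 − 0.0081) = 0.008133 h⁻¹.
After decay, C = 44.82 × e^(−kt) = 44.82 × 0.8901 = 39.90 mg/L.
At the second outfall, C = (5560·39.90 + 870.0·52.80) / (5560 + 870.0) = 41.64 mg/L.

41.6 mg/L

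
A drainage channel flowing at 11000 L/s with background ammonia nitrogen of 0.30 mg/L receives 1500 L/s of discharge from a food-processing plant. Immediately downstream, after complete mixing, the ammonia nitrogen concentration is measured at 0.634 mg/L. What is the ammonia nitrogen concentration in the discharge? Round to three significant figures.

Mass balance: 11000·0.3000 + 1500·Cₑ = 12500·0.6340
→ Cₑ = (12500·0.6340 − 11000·0.3000) / 1500 = 3.083 mg/L.

3.08 mg/L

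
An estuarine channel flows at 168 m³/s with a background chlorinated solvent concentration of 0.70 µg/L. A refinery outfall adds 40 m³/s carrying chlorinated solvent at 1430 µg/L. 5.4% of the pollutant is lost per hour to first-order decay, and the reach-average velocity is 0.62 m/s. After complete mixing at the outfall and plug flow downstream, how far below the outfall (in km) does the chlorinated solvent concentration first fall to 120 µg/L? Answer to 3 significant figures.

After mixing, C = (168.0·0.7000 + 40.00·1430) / 208.0 = 57320/208.0 = 275.6 µg/L.
5.4%/h lost → k = −ln(1 − 0.054) = 0.05551 h⁻¹.
Set 275.6·exp(−k·t) = 120 → t = ln(275.6/120)/k = 53910 s = 14.98 h.
Distance = v·t = 0.62·53910 = 33430 m = 33.43 km.

33.4 km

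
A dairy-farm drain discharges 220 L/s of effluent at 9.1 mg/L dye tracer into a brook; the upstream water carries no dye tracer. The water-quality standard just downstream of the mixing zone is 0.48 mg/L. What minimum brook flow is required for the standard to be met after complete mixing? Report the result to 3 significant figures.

Set C_mix = 0.48: (Q·0 + 220.0·9.100) / (Q + 220.0) = 0.48
→ Q = 220.0·(9.100 − 0.48)/(0.48 − 0) = 3951 L/s.

3950 L/s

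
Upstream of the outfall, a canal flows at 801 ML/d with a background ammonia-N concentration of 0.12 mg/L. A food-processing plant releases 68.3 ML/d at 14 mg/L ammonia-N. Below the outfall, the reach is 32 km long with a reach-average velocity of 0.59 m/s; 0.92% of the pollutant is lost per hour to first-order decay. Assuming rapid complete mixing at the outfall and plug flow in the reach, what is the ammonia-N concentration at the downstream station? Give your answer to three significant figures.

Flow-weighted average: C = (801.0·0.1200 + 68.30·14.00) / 869.3 = 1052/869.3 = 1.211 mg/L.
Travel time t = 32·1000 / 0.59 = 54240 s = 15.07 h.
0.92%/h lost → k = −ln(1 − 0.0092) = 0.009243 h⁻¹.
Decay over the reach: 1.211·exp(−kt) = 1.211·0.8700 = 1.053 mg/L.

1.05 mg/L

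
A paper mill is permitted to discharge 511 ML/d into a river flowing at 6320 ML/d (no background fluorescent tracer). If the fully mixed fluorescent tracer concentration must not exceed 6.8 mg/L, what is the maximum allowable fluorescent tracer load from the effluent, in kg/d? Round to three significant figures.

Mass balance at the limit: 6320·0 + 511.0·Cₑ = 6831·6.8 → Cₑ = 90.90 mg/L.
511.0 ML/d = 5.914 m³/s. Load = 5.914 m³/s × 90.90 g/m³ × 86 400 s/d = 46450 kg/d.

46500 kg/d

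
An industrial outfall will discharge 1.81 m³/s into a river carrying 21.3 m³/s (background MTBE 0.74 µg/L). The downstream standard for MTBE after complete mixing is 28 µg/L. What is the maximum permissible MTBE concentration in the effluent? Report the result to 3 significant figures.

349 µg/L

At the limit, (Qr·Cr + Qe·Cₑ)/(Qr + Qe) = 28:
Cₑ = (23.11·28 − 21.30·0.7400) / 1.810 = 348.8 µg/L.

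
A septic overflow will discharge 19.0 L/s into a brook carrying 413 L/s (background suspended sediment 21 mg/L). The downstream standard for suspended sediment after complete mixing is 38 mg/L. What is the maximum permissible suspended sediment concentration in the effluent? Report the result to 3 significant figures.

408 mg/L

At the limit, (Qr·Cr + Qe·Cₑ)/(Qr + Qe) = 38:
Cₑ = (432.0·38 − 413.0·21.00) / 19.00 = 407.5 mg/L.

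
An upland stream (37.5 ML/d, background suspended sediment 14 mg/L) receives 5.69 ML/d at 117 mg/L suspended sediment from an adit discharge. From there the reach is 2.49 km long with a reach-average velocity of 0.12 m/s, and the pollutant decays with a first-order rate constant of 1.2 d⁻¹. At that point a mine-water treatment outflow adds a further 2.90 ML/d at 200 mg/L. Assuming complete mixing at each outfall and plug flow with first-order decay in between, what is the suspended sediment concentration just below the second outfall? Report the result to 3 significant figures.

Flow-weighted average: C = (37.50·14.00 + 5.690·117.0) / 43.19 = 1191/43.19 = 27.57 mg/L; combined flow 43.19 ML/d.
Travel time t = 2.49·1000 / 0.12 = 20750 s = 5.764 h.
First-order decay: C = 27.57·exp(−k·t) = 27.57·0.7496 = 20.67 mg/L.
Second outfall: C = (43.19·20.67 + 2.900·200.0)/46.09 = 31.95 mg/L.

32.0 mg/L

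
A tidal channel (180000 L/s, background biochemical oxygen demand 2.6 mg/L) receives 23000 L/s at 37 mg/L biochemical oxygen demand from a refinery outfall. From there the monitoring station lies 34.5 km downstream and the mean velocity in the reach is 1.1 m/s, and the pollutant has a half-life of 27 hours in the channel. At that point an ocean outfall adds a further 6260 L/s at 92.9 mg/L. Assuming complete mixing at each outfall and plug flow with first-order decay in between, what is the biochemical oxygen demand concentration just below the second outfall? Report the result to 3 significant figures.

Mass balance: C = (180000·2.600 + 23000·37.00) / 203000 = 1319000/203000 = 6.498 mg/L; combined flow 203000 L/s.
Travel time t = 34.5·1000 / 1.1 = 31360 s = 8.712 h.
Half-life 27 h → k = ln 2 / 27 = 0.02567 h⁻¹ = 0.6161 d⁻¹.
Decay over the reach: 6.498·exp(−kt) = 6.498·0.7996 = 5.195 mg/L.
At the second outfall, C = (203000·5.195 + 6260·92.90) / (203000 + 6260) = 7.819 mg/L.

7.82 mg/L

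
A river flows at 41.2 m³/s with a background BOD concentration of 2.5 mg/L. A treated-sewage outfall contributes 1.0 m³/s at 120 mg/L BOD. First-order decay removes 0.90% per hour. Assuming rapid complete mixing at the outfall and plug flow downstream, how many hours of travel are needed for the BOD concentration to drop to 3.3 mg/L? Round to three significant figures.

52.1 h

Mass balance: C = (41.20·2.500 + 1.000·120.0) / 42.20 = 223.0/42.20 = 5.284 mg/L.
0.90%/h lost → k = −ln(1 − 0.009) = 0.009041 h⁻¹.
5.284·exp(−k·t) = 3.3 → t = ln(5.284/3.3)/k = 187500 s = 52.08 h.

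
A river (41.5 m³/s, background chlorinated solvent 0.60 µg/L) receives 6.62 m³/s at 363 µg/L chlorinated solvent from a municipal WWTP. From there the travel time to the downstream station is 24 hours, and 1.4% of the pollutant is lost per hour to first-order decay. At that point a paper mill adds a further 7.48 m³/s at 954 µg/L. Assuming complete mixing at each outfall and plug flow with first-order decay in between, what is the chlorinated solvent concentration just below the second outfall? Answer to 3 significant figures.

Mass balance: C = (41.50·0.6000 + 6.620·363.0) / 48.12 = 2428/48.12 = 50.46 µg/L; combined flow 48.12 m³/s.
1.4%/h lost → k = −ln(1 − 0.014) = 0.01410 h⁻¹.
After decay, C = 50.46 × e^(−kt) = 50.46 × 0.7129 = 35.97 µg/L.
At the second outfall, C = (48.12·35.97 + 7.480·954.0) / (48.12 + 7.480) = 159.5 µg/L.

159 µg/L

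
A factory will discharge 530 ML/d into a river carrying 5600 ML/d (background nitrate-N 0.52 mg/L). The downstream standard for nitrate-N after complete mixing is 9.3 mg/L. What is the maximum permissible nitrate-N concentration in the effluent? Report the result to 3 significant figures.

At the limit, (Qr·Cr + Qe·Cₑ)/(Qr + Qe) = 9.3:
Cₑ = (6130·9.3 − 5600·0.5200) / 530.0 = 102.1 mg/L.

102 mg/L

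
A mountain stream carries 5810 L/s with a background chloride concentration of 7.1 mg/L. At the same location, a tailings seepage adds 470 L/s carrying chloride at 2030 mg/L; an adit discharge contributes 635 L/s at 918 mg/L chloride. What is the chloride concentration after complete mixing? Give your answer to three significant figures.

Mass balance: C = (5810·7.100 + 470.0·2030 + 635.0·918.0) / 6915 = 1578000/6915 = 228.2 mg/L.

228 mg/L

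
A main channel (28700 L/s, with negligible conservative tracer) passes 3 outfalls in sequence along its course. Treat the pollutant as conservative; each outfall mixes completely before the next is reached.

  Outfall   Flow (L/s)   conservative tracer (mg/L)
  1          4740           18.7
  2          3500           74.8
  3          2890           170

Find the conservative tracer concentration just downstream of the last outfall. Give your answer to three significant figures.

21.1 mg/L

Outfall 1: combined Q = 33440 L/s; C = (28700·0 + 4740·18.70)/33440 = 2.651 mg/L.
Outfall 2: combined Q = 36940 L/s; C = (33440·2.651 + 3500·74.80)/36940 = 9.487 mg/L.
Outfall 3: combined Q = 39830 L/s; C = (36940·9.487 + 2890·170.0)/39830 = 21.13 mg/L.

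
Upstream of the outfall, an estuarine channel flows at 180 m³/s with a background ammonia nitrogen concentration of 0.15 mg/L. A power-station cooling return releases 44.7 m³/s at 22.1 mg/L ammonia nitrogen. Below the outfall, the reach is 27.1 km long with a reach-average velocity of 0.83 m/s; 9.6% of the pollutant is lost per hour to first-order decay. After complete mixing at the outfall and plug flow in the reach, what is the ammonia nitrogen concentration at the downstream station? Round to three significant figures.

Mixed concentration C = ΣQC/ΣQ = (180.0·0.1500 + 44.70·22.10) / 224.7 = 1015/224.7 = 4.517 mg/L.
Travel time t = 27.1·1000 / 0.83 = 32650 s = 9.070 h.
9.6%/h lost → k = −ln(1 − 0.096) = 0.1009 h⁻¹.
Applying C = C₀e^(−kt): 4.517 × 0.4004 = 1.808 mg/L.

1.81 mg/L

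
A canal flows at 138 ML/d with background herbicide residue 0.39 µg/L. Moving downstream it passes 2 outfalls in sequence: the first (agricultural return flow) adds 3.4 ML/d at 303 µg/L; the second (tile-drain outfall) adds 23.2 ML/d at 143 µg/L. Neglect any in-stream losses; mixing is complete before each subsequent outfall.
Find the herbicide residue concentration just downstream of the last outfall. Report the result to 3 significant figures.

26.7 µg/L

After outfall 1: Q = 138.0 + 3.400 = 141.4 ML/d; C = (138.0·0.3900 + 3.400·303.0)/141.4 = 7.666 µg/L.
After outfall 2: Q = 141.4 + 23.20 = 164.6 ML/d; C = (141.4·7.666 + 23.20·143.0)/164.6 = 26.74 µg/L.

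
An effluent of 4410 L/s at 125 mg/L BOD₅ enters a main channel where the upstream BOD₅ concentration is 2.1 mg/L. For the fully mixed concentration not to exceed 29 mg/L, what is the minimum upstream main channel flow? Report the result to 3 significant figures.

15700 L/s

Set C_mix = 29: (Q·2.100 + 4410·125.0) / (Q + 4410) = 29
→ Q = 4410·(125.0 − 29)/(29 − 2.100) = 15740 L/s.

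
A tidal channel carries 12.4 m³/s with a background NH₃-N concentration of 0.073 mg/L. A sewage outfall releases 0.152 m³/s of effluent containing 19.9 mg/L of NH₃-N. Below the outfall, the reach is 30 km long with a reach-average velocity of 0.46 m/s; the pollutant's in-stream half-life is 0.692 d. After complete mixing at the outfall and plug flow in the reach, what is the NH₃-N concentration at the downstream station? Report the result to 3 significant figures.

0.147 mg/L

Conservation of mass: C = (12.40·0.07300 + 0.1520·19.90) / 12.55 = 3.930/12.55 = 0.3131 mg/L.
Travel time t = 30·1000 / 0.46 = 65220 s = 18.12 h.
Half-life 0.692 d → k = ln 2 / 0.692 = 1.002 d⁻¹.
Decay over the reach: 0.3131·exp(−kt) = 0.3131·0.4695 = 0.1470 mg/L.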